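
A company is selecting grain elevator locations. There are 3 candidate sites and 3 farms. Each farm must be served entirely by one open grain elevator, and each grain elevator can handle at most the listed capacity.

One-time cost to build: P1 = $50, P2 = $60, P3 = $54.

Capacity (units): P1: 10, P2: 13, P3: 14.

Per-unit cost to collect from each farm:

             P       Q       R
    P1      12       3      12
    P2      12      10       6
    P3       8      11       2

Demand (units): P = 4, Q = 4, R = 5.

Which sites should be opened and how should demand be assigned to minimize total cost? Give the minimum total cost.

Open {P3}: P→P3 8·4=32, Q→P3 11·4=44, R→P3 2·5=10.
Loads: P3 carries 13/14. Service 86; fixed 54; total 140.
Next best feasible plan costs 158.

Minimum total cost: 140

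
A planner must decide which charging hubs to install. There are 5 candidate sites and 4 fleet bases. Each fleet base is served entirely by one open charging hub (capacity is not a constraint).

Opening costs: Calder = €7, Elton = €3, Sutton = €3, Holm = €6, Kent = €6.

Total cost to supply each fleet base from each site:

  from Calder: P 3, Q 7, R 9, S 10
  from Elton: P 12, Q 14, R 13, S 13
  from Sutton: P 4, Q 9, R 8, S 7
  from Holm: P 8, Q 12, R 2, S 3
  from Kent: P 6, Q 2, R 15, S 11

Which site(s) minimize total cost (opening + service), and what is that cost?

Open Holm and Kent; minimum total cost 25.

For any fixed open set, each fleet base goes to its cheapest open site; total = fixed + service.
{Holm, Kent}: P→Kent 6, Q→Kent 2, R→Holm 2, S→Holm 3. Service 13; fixed 12; total 25.
{Sutton, Holm, Kent}: service 11 + fixed 15 = 26
{Sutton, Holm}: service 18 + fixed 9 = 27
{Calder, Elton, Sutton, Holm, Kent}: service 10 + fixed 25 = 35
No other subset beats 25.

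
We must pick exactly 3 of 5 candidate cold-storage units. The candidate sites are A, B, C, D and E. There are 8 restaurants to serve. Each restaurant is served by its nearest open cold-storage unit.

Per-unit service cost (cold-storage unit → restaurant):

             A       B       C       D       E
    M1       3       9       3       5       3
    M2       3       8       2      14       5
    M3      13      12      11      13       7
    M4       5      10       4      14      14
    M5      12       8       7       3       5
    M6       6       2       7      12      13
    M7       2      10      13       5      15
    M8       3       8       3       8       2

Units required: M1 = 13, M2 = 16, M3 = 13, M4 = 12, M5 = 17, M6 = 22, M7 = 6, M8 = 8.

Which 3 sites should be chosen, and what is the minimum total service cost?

Choose A, B and E; total service cost 395.

With exactly 3 open, each restaurant uses its cheapest among the chosen.
{A, B, E}: M1→A 3·13=39, M2→A 3·16=48, M3→E 7·13=91, M4→A 5·12=60, M5→E 5·17=85, M6→B 2·22=44, M7→A 2·6=12, M8→E 2·8=16. Service cost 395.
{B, C, D}: service cost 411
{B, C, E}: service cost 415
Among all 10 size-3 choices, {A, B, E} is lowest.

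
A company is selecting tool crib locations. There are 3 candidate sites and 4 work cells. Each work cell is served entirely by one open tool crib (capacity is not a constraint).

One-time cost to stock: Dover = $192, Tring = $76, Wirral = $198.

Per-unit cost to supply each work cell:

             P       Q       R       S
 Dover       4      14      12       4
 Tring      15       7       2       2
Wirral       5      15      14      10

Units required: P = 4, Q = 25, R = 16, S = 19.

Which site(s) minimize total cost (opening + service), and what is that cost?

Open Tring only; minimum total cost 381.

For any fixed open set, each work cell goes to its cheapest open site; total = fixed + service.
{Tring}: P→Tring 15·4=60, Q→Tring 7·25=175, R→Tring 2·16=32, S→Tring 2·19=38. Service 305; fixed 76; total 381.
{Dover, Tring}: P→Dover 4·4=16, Q→Tring 7·25=175, R→Tring 2·16=32, S→Tring 2·19=38. Service 261; fixed 268; total 529.
{Tring, Wirral}: service 265 + fixed 274 = 539
{Dover, Tring, Wirral}: P→Dover 4·4=16, Q→Tring 7·25=175, R→Tring 2·16=32, S→Tring 2·19=38. Service 261; fixed 466; total 727.
No other subset beats 381.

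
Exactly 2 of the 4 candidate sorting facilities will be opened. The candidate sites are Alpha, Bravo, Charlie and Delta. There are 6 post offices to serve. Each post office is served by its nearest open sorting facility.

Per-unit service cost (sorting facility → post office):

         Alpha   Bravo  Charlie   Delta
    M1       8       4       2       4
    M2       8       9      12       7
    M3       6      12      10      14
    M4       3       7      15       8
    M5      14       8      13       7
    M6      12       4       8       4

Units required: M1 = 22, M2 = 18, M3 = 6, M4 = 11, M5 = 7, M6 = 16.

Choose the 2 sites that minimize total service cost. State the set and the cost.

With exactly 2 open, each post office uses its cheapest among the chosen.
{Alpha, Delta}: M1→Delta 4·22=88, M2→Delta 7·18=126, M3→Alpha 6·6=36, M4→Alpha 3·11=33, M5→Delta 7·7=49, M6→Delta 4·16=64. Service cost 396.
{Alpha, Bravo}: service cost 421
{Charlie, Delta}: service cost 431
Among all 6 size-2 choices, {Alpha, Delta} is lowest.

Choose Alpha and Delta; total service cost 396.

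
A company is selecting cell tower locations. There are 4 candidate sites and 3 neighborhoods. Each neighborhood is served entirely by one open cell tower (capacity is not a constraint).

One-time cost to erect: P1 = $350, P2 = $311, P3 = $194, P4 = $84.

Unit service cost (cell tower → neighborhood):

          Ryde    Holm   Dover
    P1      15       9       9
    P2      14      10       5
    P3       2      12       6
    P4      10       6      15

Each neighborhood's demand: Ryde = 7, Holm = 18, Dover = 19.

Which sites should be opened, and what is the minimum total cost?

Open P3 and P4; minimum total cost 514.

For any fixed open set, each neighborhood goes to its cheapest open site; total = fixed + service.
{P3, P4}: Ryde→P3 2·7=14, Holm→P4 6·18=108, Dover→P3 6·19=114. Service 236; fixed 278; total 514.
{P3}: Ryde→P3 2·7=14, Holm→P3 12·18=216, Dover→P3 6·19=114. Service 344; fixed 194; total 538.
{P4}: service 463 + fixed 84 = 547
{P1, P2, P3, P4}: Ryde→P3 2·7=14, Holm→P4 6·18=108, Dover→P2 5·19=95. Service 217; fixed 939; total 1156.
No other subset beats 514.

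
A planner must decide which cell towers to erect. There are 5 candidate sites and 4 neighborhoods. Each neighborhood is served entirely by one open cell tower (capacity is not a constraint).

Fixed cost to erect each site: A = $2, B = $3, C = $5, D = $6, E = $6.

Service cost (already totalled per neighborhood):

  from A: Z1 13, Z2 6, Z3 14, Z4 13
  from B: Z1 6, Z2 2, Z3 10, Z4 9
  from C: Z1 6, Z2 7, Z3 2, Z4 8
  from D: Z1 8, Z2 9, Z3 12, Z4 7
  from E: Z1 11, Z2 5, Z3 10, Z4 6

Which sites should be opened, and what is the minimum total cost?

For any fixed open set, each neighborhood goes to its cheapest open site; total = fixed + service.
{B, C}: Z1→B 6, Z2→B 2, Z3→C 2, Z4→C 8. Service 18; fixed 8; total 26.
{A, B, C}: Z1→B 6, Z2→B 2, Z3→C 2, Z4→C 8. Service 18; fixed 10; total 28.
{C}: service 23 + fixed 5 = 28
{A, B, C, D, E}: service 16 + fixed 22 = 38
No other subset beats 26.

Open B and C; minimum total cost 26.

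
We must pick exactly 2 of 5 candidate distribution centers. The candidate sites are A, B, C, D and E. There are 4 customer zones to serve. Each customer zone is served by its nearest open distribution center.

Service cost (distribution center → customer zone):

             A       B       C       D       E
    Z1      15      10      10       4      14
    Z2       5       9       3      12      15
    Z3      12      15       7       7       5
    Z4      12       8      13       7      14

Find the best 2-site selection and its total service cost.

With exactly 2 open, each customer zone uses its cheapest among the chosen.
{C, D}: Z1→D 4, Z2→C 3, Z3→C 7, Z4→D 7. Service cost 21.
{A, D}: service cost 23
{B, D}: service cost 27
Among all 10 size-2 choices, {C, D} is lowest.

Choose C and D; total service cost 21.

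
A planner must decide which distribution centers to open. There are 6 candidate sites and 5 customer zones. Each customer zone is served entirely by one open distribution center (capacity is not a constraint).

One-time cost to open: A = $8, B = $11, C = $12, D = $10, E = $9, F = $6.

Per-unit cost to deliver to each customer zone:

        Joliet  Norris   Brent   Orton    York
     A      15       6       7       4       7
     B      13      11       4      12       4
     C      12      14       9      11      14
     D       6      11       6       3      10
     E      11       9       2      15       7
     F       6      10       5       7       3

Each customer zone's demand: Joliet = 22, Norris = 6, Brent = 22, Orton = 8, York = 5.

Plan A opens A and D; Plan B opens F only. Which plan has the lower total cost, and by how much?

Plan A: {A, D}: Joliet→D 6·22=132, Norris→A 6·6=36, Brent→D 6·22=132, Orton→D 3·8=24, York→A 7·5=35. Service 359; fixed 18; total 377.
Plan B: {F}: Joliet→F 6·22=132, Norris→F 10·6=60, Brent→F 5·22=110, Orton→F 7·8=56, York→F 3·5=15. Service 373; fixed 6; total 379.
Difference: |377 − 379| = 2.

Plan A is cheaper by 2.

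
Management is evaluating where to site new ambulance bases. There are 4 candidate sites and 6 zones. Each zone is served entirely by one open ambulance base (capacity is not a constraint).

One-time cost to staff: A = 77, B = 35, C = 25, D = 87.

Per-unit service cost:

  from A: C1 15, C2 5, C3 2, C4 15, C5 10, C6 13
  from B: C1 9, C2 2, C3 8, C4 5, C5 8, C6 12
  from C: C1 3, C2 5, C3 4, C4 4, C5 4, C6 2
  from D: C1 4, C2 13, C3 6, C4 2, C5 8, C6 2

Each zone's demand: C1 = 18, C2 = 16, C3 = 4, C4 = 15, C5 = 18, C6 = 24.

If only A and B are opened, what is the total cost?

Total cost: 821

Each zone is assigned to its cheapest site among the open ones.
{A, B}: C1→B 9·18=162, C2→B 2·16=32, C3→A 2·4=8, C4→B 5·15=75, C5→B 8·18=144, C6→B 12·24=288. Service 709; fixed 112; total 821.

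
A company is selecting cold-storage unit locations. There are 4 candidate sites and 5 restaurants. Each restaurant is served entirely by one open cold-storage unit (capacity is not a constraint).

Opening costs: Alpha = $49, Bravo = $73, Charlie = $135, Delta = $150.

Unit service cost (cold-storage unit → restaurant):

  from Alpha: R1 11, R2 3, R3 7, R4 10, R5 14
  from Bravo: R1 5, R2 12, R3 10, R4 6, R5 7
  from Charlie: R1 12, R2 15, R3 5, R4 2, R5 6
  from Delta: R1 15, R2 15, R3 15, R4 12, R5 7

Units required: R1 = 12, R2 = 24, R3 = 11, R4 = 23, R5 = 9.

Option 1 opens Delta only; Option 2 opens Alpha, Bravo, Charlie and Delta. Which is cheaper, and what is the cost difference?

Option 1: {Delta}: R1→Delta 15·12=180, R2→Delta 15·24=360, R3→Delta 15·11=165, R4→Delta 12·23=276, R5→Delta 7·9=63. Service 1044; fixed 150; total 1194.
Option 2: {Alpha, Bravo, Charlie, Delta}: R1→Bravo 5·12=60, R2→Alpha 3·24=72, R3→Charlie 5·11=55, R4→Charlie 2·23=46, R5→Charlie 6·9=54. Service 287; fixed 407; total 694.
Difference: |1194 − 694| = 500.

Option 2 is cheaper by 500.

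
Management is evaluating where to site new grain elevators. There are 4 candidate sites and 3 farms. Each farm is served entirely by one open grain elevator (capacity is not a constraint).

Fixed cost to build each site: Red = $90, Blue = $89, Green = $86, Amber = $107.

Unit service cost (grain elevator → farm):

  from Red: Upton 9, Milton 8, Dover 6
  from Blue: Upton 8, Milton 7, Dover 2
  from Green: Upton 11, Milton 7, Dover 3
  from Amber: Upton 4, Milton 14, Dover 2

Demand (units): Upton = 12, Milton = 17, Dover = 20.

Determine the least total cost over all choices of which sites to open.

For any fixed open set, each farm goes to its cheapest open site; total = fixed + service.
{Blue}: Upton→Blue 8·12=96, Milton→Blue 7·17=119, Dover→Blue 2·20=40. Service 255; fixed 89; total 344.
{Green}: Upton→Green 11·12=132, Milton→Green 7·17=119, Dover→Green 3·20=60. Service 311; fixed 86; total 397.
{Green, Amber}: service 207 + fixed 193 = 400
{Red, Blue, Green, Amber}: Upton→Amber 4·12=48, Milton→Blue 7·17=119, Dover→Blue 2·20=40. Service 207; fixed 372; total 579.
No other subset beats 344.

Minimum total cost: 344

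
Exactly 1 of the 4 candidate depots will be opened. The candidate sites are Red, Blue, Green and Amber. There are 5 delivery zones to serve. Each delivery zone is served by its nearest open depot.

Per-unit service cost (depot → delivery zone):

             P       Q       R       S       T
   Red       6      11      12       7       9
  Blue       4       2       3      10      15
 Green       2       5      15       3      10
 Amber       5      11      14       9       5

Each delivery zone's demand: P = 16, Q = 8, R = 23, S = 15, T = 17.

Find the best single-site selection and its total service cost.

Choose Blue only; total service cost 554.

With exactly 1 open, each delivery zone uses its cheapest among the chosen.
{Blue}: P→Blue 4·16=64, Q→Blue 2·8=16, R→Blue 3·23=69, S→Blue 10·15=150, T→Blue 15·17=255. Service cost 554.
{Green}: service cost 632
{Amber}: service cost 710
Among all 4 size-1 choices, {Blue} is lowest.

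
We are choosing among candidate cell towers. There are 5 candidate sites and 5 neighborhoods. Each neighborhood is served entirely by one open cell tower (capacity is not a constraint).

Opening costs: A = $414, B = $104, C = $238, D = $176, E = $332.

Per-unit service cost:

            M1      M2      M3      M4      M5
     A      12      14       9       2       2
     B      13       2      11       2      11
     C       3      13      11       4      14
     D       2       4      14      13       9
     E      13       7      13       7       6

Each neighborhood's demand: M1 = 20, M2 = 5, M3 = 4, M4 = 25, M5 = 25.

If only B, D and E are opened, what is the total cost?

Total cost: 906

Each neighborhood is assigned to its cheapest site among the open ones.
{B, D, E}: M1→D 2·20=40, M2→B 2·5=10, M3→B 11·4=44, M4→B 2·25=50, M5→E 6·25=150. Service 294; fixed 612; total 906.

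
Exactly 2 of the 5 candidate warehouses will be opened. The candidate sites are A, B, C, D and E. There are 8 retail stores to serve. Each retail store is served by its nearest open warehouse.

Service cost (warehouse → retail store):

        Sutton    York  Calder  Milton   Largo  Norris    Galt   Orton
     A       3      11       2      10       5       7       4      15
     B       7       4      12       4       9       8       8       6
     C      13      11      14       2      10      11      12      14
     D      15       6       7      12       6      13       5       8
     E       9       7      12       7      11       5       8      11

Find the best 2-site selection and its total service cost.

Choose A and B; total service cost 35.

With exactly 2 open, each retail store uses its cheapest among the chosen.
{A, B}: Sutton→A 3, York→B 4, Calder→A 2, Milton→B 4, Largo→A 5, Norris→A 7, Galt→A 4, Orton→B 6. Service cost 35.
{A, E}: service cost 44
{A, D}: service cost 45
Among all 10 size-2 choices, {A, B} is lowest.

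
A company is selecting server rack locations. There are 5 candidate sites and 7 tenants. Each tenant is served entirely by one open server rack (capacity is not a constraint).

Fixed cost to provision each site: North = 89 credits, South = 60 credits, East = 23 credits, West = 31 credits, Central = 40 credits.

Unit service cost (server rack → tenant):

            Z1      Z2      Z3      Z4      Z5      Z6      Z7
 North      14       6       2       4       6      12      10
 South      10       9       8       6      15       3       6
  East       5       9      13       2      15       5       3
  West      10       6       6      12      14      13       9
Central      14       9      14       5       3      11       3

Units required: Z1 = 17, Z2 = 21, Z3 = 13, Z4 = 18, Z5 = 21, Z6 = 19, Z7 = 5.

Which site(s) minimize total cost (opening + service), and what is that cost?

For any fixed open set, each tenant goes to its cheapest open site; total = fixed + service.
{East, West, Central}: Z1→East 5·17=85, Z2→West 6·21=126, Z3→West 6·13=78, Z4→East 2·18=36, Z5→Central 3·21=63, Z6→East 5·19=95, Z7→East 3·5=15. Service 498; fixed 94; total 592.
{North, East, Central}: service 446 + fixed 152 = 598
{South, East, West, Central}: service 460 + fixed 154 = 614
{North, South, East, West, Central}: Z1→East 5·17=85, Z2→North 6·21=126, Z3→North 2·13=26, Z4→East 2·18=36, Z5→Central 3·21=63, Z6→South 3·19=57, Z7→East 3·5=15. Service 408; fixed 243; total 651.
No other subset beats 592.

Open East, West and Central; minimum total cost 592.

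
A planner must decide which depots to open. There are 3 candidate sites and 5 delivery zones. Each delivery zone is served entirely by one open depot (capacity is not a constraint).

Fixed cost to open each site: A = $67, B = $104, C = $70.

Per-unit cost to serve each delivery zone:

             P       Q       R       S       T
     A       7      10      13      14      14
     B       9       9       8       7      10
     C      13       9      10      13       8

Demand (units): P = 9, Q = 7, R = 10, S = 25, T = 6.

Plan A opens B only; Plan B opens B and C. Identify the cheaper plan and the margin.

Plan A is cheaper by 58.

Plan A: {B}: P→B 9·9=81, Q→B 9·7=63, R→B 8·10=80, S→B 7·25=175, T→B 10·6=60. Service 459; fixed 104; total 563.
Plan B: {B, C}: P→B 9·9=81, Q→B 9·7=63, R→B 8·10=80, S→B 7·25=175, T→C 8·6=48. Service 447; fixed 174; total 621.
Difference: |563 − 621| = 58.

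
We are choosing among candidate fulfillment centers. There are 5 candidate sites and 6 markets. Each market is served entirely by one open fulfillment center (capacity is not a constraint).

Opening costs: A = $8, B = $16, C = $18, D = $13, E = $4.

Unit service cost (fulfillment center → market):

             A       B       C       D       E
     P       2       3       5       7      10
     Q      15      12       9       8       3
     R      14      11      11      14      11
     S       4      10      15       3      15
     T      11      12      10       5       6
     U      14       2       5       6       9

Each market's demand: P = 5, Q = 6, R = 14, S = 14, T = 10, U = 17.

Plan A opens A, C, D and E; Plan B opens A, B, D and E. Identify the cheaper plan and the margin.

Plan A: {A, C, D, E}: P→A 2·5=10, Q→E 3·6=18, R→C 11·14=154, S→D 3·14=42, T→D 5·10=50, U→C 5·17=85. Service 359; fixed 43; total 402.
Plan B: {A, B, D, E}: P→A 2·5=10, Q→E 3·6=18, R→B 11·14=154, S→D 3·14=42, T→D 5·10=50, U→B 2·17=34. Service 308; fixed 41; total 349.
Difference: |402 − 349| = 53.

Plan B is cheaper by 53.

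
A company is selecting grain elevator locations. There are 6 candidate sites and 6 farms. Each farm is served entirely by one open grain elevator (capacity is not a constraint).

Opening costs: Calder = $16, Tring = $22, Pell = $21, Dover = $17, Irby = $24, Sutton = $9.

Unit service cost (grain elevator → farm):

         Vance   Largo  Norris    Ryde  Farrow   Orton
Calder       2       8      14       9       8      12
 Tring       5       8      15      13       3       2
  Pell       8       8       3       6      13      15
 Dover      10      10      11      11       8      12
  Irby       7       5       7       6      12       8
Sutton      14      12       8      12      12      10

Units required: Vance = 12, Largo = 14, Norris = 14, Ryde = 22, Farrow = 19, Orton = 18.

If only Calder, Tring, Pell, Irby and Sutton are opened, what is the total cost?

Each farm is assigned to its cheapest site among the open ones.
{Calder, Tring, Pell, Irby, Sutton}: Vance→Calder 2·12=24, Largo→Irby 5·14=70, Norris→Pell 3·14=42, Ryde→Pell 6·22=132, Farrow→Tring 3·19=57, Orton→Tring 2·18=36. Service 361; fixed 92; total 453.

Total cost: 453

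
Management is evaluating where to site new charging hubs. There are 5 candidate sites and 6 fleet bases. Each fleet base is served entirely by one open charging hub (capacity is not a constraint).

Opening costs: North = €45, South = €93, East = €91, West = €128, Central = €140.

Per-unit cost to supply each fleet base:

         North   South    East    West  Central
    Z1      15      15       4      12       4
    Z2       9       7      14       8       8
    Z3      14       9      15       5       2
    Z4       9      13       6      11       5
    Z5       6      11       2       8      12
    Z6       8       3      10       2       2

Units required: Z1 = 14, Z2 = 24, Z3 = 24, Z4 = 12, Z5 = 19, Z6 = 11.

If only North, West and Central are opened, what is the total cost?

Total cost: 805

Each fleet base is assigned to its cheapest site among the open ones.
{North, West, Central}: Z1→Central 4·14=56, Z2→West 8·24=192, Z3→Central 2·24=48, Z4→Central 5·12=60, Z5→North 6·19=114, Z6→West 2·11=22. Service 492; fixed 313; total 805.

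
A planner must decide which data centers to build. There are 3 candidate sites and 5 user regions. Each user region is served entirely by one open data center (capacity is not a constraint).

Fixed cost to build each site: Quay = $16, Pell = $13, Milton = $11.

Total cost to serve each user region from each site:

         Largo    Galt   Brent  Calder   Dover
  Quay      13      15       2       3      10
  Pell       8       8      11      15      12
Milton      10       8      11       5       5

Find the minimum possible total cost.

For any fixed open set, each user region goes to its cheapest open site; total = fixed + service.
{Milton}: Largo→Milton 10, Galt→Milton 8, Brent→Milton 11, Calder→Milton 5, Dover→Milton 5. Service 39; fixed 11; total 50.
{Quay, Milton}: service 28 + fixed 27 = 55
{Quay}: Largo→Quay 13, Galt→Quay 15, Brent→Quay 2, Calder→Quay 3, Dover→Quay 10. Service 43; fixed 16; total 59.
{Quay, Pell, Milton}: service 26 + fixed 40 = 66
No other subset beats 50.

Minimum total cost: 50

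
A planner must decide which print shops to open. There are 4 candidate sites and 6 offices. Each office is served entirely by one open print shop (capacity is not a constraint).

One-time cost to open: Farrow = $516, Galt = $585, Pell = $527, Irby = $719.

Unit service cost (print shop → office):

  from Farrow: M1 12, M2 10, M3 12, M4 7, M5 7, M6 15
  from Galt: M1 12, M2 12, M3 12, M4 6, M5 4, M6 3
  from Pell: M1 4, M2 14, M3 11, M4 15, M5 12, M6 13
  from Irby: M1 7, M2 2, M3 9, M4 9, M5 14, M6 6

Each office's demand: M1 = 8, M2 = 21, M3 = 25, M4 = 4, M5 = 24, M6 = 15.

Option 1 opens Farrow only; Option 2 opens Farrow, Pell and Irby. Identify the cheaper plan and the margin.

Option 1: {Farrow}: M1→Farrow 12·8=96, M2→Farrow 10·21=210, M3→Farrow 12·25=300, M4→Farrow 7·4=28, M5→Farrow 7·24=168, M6→Farrow 15·15=225. Service 1027; fixed 516; total 1543.
Option 2: {Farrow, Pell, Irby}: M1→Pell 4·8=32, M2→Irby 2·21=42, M3→Irby 9·25=225, M4→Farrow 7·4=28, M5→Farrow 7·24=168, M6→Irby 6·15=90. Service 585; fixed 1762; total 2347.
Difference: |1543 − 2347| = 804.

Option 1 is cheaper by 804.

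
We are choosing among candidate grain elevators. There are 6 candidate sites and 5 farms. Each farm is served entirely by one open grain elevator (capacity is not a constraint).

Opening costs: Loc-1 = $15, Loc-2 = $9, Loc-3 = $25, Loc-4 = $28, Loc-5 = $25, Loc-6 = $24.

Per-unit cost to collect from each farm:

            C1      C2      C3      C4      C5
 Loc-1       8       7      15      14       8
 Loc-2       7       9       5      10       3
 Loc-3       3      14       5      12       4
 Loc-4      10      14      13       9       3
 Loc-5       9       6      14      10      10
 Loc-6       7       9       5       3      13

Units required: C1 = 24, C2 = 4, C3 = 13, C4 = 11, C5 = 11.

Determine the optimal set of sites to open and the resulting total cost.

Open Loc-2, Loc-3 and Loc-6; minimum total cost 297.

For any fixed open set, each farm goes to its cheapest open site; total = fixed + service.
{Loc-2, Loc-3, Loc-6}: C1→Loc-3 3·24=72, C2→Loc-2 9·4=36, C3→Loc-2 5·13=65, C4→Loc-6 3·11=33, C5→Loc-2 3·11=33. Service 239; fixed 58; total 297.
{Loc-3, Loc-6}: C1→Loc-3 3·24=72, C2→Loc-6 9·4=36, C3→Loc-3 5·13=65, C4→Loc-6 3·11=33, C5→Loc-3 4·11=44. Service 250; fixed 49; total 299.
{Loc-1, Loc-2, Loc-3, Loc-6}: service 231 + fixed 73 = 304
{Loc-1, Loc-2, Loc-3, Loc-4, Loc-5, Loc-6}: service 227 + fixed 126 = 353
No other subset beats 297.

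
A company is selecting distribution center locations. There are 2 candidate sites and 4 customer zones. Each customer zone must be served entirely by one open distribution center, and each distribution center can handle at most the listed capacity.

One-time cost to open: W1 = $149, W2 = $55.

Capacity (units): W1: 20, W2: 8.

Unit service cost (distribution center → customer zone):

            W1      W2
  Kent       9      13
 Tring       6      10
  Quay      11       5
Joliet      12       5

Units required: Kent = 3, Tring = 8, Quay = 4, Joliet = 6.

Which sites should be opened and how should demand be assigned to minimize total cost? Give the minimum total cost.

Minimum total cost: 353

Open {W1, W2}: Kent→W1 9·3=27, Tring→W1 6·8=48, Quay→W1 11·4=44, Joliet→W2 5·6=30.
Loads: W1 carries 15/20, W2 carries 6/8. Service 149; fixed 204; total 353.
Next best feasible plan costs 371.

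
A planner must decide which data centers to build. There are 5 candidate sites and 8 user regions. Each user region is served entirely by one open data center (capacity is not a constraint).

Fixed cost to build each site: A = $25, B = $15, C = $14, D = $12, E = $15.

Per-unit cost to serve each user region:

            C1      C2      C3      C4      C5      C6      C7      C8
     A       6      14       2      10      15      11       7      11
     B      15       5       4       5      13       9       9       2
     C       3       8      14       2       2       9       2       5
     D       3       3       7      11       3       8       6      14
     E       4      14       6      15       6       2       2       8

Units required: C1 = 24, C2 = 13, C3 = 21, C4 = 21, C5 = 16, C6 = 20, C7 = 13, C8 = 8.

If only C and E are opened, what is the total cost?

Total cost: 511

Each user region is assigned to its cheapest site among the open ones.
{C, E}: C1→C 3·24=72, C2→C 8·13=104, C3→E 6·21=126, C4→C 2·21=42, C5→C 2·16=32, C6→E 2·20=40, C7→C 2·13=26, C8→C 5·8=40. Service 482; fixed 29; total 511.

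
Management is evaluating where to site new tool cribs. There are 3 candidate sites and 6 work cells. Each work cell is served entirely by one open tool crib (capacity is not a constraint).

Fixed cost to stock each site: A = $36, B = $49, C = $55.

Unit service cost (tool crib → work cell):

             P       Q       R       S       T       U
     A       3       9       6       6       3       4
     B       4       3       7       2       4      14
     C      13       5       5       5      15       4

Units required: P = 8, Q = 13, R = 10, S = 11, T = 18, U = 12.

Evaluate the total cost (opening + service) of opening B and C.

Total cost: 367

Each work cell is assigned to its cheapest site among the open ones.
{B, C}: P→B 4·8=32, Q→B 3·13=39, R→C 5·10=50, S→B 2·11=22, T→B 4·18=72, U→C 4·12=48. Service 263; fixed 104; total 367.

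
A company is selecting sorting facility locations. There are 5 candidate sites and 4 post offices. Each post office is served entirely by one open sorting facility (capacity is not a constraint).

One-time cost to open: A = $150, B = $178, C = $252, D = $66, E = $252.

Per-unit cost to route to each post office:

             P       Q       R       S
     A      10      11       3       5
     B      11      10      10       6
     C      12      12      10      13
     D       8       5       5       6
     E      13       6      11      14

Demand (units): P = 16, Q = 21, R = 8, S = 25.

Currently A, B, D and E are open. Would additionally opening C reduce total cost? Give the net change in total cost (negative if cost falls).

Current service cost with {A, B, D, E}: 382.
Adding C: each post office re-picks its cheapest; new service cost 382, saving 0.
Extra fixed cost: 252. Net change = 252 − 0 = 252.
(Totals: 1028 → 1280.)

No — net change +252 (cost rises by 252).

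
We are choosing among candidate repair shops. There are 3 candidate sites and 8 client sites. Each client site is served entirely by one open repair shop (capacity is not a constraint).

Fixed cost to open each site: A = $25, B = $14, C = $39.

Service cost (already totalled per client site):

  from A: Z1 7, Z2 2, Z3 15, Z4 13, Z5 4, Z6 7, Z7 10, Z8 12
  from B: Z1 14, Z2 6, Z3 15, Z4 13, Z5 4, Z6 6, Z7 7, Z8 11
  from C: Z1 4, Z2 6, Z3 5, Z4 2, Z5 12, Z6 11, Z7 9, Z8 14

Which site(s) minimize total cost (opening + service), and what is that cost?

For any fixed open set, each client site goes to its cheapest open site; total = fixed + service.
{B}: Z1→B 14, Z2→B 6, Z3→B 15, Z4→B 13, Z5→B 4, Z6→B 6, Z7→B 7, Z8→B 11. Service 76; fixed 14; total 90.
{A}: service 70 + fixed 25 = 95
{B, C}: Z1→C 4, Z2→B 6, Z3→C 5, Z4→C 2, Z5→B 4, Z6→B 6, Z7→B 7, Z8→B 11. Service 45; fixed 53; total 98.
{A, B, C}: service 41 + fixed 78 = 119
No other subset beats 90.

Open B only; minimum total cost 90.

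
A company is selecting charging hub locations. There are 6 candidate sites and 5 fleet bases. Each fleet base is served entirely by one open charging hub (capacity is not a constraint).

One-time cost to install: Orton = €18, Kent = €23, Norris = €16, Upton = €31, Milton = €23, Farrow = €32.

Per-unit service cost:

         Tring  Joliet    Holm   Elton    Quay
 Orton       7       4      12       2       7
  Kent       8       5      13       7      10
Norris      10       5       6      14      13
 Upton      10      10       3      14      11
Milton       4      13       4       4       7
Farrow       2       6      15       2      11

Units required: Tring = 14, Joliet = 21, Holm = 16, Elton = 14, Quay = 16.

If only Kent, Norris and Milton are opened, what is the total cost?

Each fleet base is assigned to its cheapest site among the open ones.
{Kent, Norris, Milton}: Tring→Milton 4·14=56, Joliet→Kent 5·21=105, Holm→Milton 4·16=64, Elton→Milton 4·14=56, Quay→Milton 7·16=112. Service 393; fixed 62; total 455.

Total cost: 455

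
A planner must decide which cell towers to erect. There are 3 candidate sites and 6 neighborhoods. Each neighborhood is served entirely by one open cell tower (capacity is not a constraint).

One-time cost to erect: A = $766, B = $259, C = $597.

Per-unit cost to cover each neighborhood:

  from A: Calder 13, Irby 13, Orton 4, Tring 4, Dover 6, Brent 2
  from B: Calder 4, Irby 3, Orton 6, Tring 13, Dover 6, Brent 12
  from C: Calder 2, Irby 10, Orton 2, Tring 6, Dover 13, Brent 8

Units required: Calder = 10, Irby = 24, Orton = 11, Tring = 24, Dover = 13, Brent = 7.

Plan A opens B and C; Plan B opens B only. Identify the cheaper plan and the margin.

Plan B is cheaper by 337.

Plan A: {B, C}: Calder→C 2·10=20, Irby→B 3·24=72, Orton→C 2·11=22, Tring→C 6·24=144, Dover→B 6·13=78, Brent→C 8·7=56. Service 392; fixed 856; total 1248.
Plan B: {B}: Calder→B 4·10=40, Irby→B 3·24=72, Orton→B 6·11=66, Tring→B 13·24=312, Dover→B 6·13=78, Brent→B 12·7=84. Service 652; fixed 259; total 911.
Difference: |1248 − 911| = 337.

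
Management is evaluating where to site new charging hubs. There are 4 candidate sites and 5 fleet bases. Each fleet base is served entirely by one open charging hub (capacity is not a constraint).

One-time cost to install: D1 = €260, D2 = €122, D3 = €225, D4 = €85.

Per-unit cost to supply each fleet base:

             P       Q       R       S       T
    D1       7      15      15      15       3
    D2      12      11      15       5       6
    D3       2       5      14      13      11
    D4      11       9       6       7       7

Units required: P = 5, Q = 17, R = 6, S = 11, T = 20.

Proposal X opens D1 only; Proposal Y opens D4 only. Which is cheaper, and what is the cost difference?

Proposal Y is cheaper by 319.

Proposal X: {D1}: P→D1 7·5=35, Q→D1 15·17=255, R→D1 15·6=90, S→D1 15·11=165, T→D1 3·20=60. Service 605; fixed 260; total 865.
Proposal Y: {D4}: P→D4 11·5=55, Q→D4 9·17=153, R→D4 6·6=36, S→D4 7·11=77, T→D4 7·20=140. Service 461; fixed 85; total 546.
Difference: |865 − 546| = 319.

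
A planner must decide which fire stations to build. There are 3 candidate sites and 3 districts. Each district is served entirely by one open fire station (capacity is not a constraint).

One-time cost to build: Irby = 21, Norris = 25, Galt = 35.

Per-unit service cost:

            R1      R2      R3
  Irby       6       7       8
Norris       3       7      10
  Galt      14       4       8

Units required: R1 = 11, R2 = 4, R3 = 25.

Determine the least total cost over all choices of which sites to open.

Minimum total cost: 307

For any fixed open set, each district goes to its cheapest open site; total = fixed + service.
{Irby, Norris}: R1→Norris 3·11=33, R2→Irby 7·4=28, R3→Irby 8·25=200. Service 261; fixed 46; total 307.
{Norris, Galt}: service 249 + fixed 60 = 309
{Irby}: R1→Irby 6·11=66, R2→Irby 7·4=28, R3→Irby 8·25=200. Service 294; fixed 21; total 315.
{Irby, Norris, Galt}: R1→Norris 3·11=33, R2→Galt 4·4=16, R3→Irby 8·25=200. Service 249; fixed 81; total 330.
No other subset beats 307.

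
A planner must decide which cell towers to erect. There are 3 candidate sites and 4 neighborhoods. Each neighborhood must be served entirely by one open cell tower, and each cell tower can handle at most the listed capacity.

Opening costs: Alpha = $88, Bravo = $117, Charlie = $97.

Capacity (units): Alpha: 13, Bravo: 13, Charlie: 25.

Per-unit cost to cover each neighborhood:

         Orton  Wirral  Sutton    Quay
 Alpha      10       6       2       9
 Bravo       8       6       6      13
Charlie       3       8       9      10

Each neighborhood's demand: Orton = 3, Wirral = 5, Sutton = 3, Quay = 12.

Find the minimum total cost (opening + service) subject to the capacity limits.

Open {Charlie}: Orton→Charlie 3·3=9, Wirral→Charlie 8·5=40, Sutton→Charlie 9·3=27, Quay→Charlie 10·12=120.
Loads: Charlie carries 23/25. Service 196; fixed 97; total 293.
Next best feasible plan costs 350.

Minimum total cost: 293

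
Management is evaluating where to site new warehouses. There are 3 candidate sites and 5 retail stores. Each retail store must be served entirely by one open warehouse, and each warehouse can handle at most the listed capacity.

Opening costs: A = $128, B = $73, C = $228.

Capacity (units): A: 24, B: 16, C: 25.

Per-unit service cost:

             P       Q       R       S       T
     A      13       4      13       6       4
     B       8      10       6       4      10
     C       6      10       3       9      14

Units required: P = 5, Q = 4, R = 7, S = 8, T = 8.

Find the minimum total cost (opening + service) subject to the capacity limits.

Minimum total cost: 379

Open {A, B}: P→B 8·5=40, Q→A 4·4=16, R→B 6·7=42, S→A 6·8=48, T→A 4·8=32.
Loads: A carries 20/24, B carries 12/16. Service 178; fixed 201; total 379.
Next best feasible plan costs 388.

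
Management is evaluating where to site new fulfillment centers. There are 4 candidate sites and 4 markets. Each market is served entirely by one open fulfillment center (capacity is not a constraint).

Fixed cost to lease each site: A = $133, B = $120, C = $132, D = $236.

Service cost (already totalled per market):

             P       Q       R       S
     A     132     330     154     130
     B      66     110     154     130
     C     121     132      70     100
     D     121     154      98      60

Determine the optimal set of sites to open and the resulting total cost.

For any fixed open set, each market goes to its cheapest open site; total = fixed + service.
{C}: P→C 121, Q→C 132, R→C 70, S→C 100. Service 423; fixed 132; total 555.
{B}: service 460 + fixed 120 = 580
{B, C}: service 346 + fixed 252 = 598
{A, B, C, D}: service 306 + fixed 621 = 927
No other subset beats 555.

Open C only; minimum total cost 555.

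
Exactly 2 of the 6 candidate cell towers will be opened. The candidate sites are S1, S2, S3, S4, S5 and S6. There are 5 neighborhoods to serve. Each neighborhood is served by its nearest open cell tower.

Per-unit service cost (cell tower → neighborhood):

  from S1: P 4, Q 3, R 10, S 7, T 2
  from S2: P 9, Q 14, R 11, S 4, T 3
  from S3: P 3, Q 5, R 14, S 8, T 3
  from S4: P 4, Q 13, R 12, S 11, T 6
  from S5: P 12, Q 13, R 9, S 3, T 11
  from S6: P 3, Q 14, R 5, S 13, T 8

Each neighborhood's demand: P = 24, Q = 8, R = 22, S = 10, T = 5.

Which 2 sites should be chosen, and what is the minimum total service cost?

With exactly 2 open, each neighborhood uses its cheapest among the chosen.
{S1, S6}: P→S6 3·24=72, Q→S1 3·8=24, R→S6 5·22=110, S→S1 7·10=70, T→S1 2·5=10. Service cost 286.
{S3, S6}: service cost 317
{S2, S6}: service cost 349
Among all 15 size-2 choices, {S1, S6} is lowest.

Choose S1 and S6; total service cost 286.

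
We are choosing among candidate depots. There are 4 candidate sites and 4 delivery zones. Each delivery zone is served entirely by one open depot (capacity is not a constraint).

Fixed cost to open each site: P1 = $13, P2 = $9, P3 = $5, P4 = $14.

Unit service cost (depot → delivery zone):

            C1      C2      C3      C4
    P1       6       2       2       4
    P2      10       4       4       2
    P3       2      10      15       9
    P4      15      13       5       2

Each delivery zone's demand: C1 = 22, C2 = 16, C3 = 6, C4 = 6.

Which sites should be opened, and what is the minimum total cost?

Open P1, P2 and P3; minimum total cost 127.

For any fixed open set, each delivery zone goes to its cheapest open site; total = fixed + service.
{P1, P2, P3}: C1→P3 2·22=44, C2→P1 2·16=32, C3→P1 2·6=12, C4→P2 2·6=12. Service 100; fixed 27; total 127.
{P1, P3}: service 112 + fixed 18 = 130
{P1, P3, P4}: service 100 + fixed 32 = 132
{P1, P2, P3, P4}: service 100 + fixed 41 = 141
(All 15 nonempty subsets were checked; P1, P2 and P3 is lowest.)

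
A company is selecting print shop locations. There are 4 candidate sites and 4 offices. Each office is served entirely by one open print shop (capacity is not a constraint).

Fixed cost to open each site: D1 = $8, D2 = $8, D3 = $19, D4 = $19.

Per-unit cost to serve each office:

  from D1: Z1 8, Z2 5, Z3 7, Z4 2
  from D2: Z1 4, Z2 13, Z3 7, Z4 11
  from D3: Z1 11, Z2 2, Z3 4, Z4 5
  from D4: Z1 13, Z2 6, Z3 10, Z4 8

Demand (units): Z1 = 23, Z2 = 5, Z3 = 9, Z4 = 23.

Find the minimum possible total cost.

For any fixed open set, each office goes to its cheapest open site; total = fixed + service.
{D1, D2, D3}: Z1→D2 4·23=92, Z2→D3 2·5=10, Z3→D3 4·9=36, Z4→D1 2·23=46. Service 184; fixed 35; total 219.
{D1, D2, D3, D4}: Z1→D2 4·23=92, Z2→D3 2·5=10, Z3→D3 4·9=36, Z4→D1 2·23=46. Service 184; fixed 54; total 238.
{D1, D2}: service 226 + fixed 16 = 242
{D1}: service 318 + fixed 8 = 326
(All 15 nonempty subsets were checked; D1, D2 and D3 is lowest.)

Minimum total cost: 219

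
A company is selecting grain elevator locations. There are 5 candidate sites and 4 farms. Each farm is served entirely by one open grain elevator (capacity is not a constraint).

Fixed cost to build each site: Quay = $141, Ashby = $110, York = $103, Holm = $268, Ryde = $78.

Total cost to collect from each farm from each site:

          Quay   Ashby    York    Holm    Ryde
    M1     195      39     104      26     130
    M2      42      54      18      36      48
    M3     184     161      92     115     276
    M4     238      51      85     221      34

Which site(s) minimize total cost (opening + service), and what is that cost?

For any fixed open set, each farm goes to its cheapest open site; total = fixed + service.
{York}: M1→York 104, M2→York 18, M3→York 92, M4→York 85. Service 299; fixed 103; total 402.
{Ashby, York}: service 200 + fixed 213 = 413
{Ashby}: service 305 + fixed 110 = 415
{Quay, Ashby, York, Holm, Ryde}: M1→Holm 26, M2→York 18, M3→York 92, M4→Ryde 34. Service 170; fixed 700; total 870.
No other subset beats 402.

Open York only; minimum total cost 402.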